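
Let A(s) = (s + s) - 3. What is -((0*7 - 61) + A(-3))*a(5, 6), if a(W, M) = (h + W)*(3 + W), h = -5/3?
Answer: 5600/3 ≈ 1866.7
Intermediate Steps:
h = -5/3 (h = -5*⅓ = -5/3 ≈ -1.6667)
a(W, M) = (3 + W)*(-5/3 + W) (a(W, M) = (-5/3 + W)*(3 + W) = (3 + W)*(-5/3 + W))
A(s) = -3 + 2*s (A(s) = 2*s - 3 = -3 + 2*s)
-((0*7 - 61) + A(-3))*a(5, 6) = -((0*7 - 61) + (-3 + 2*(-3)))*(-5 + 5² + (4/3)*5) = -((0 - 61) + (-3 - 6))*(-5 + 25 + 20/3) = -(-61 - 9)*80/3 = -(-70)*80/3 = -1*(-5600/3) = 5600/3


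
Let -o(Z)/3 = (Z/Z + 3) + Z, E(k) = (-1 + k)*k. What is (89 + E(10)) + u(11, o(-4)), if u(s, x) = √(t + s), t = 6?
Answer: 179 + √17 ≈ 183.12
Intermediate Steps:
E(k) = k*(-1 + k)
o(Z) = -12 - 3*Z (o(Z) = -3*((Z/Z + 3) + Z) = -3*((1 + 3) + Z) = -3*(4 + Z) = -12 - 3*Z)
u(s, x) = √(6 + s)
(89 + E(10)) + u(11, o(-4)) = (89 + 10*(-1 + 10)) + √(6 + 11) = (89 + 10*9) + √17 = (89 + 90) + √17 = 179 + √17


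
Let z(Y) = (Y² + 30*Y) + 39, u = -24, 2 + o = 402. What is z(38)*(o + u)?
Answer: 986248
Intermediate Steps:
o = 400 (o = -2 + 402 = 400)
z(Y) = 39 + Y² + 30*Y
z(38)*(o + u) = (39 + 38² + 30*38)*(400 - 24) = (39 + 1444 + 1140)*376 = 2623*376 = 986248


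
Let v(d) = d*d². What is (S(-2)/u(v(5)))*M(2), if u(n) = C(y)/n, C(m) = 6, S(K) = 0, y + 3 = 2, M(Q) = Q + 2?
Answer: 0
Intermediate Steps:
M(Q) = 2 + Q
y = -1 (y = -3 + 2 = -1)
v(d) = d³
u(n) = 6/n
(S(-2)/u(v(5)))*M(2) = (0/((6/(5³))))*(2 + 2) = (0/((6/125)))*4 = (0/((6*(1/125))))*4 = (0/(6/125))*4 = (0*(125/6))*4 = 0*4 = 0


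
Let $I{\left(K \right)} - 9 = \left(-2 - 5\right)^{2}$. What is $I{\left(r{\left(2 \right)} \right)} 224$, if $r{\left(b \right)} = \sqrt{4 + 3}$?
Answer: $12992$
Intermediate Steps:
$r{\left(b \right)} = \sqrt{7}$
$I{\left(K \right)} = 58$ ($I{\left(K \right)} = 9 + \left(-2 - 5\right)^{2} = 9 + \left(-7\right)^{2} = 9 + 49 = 58$)
$I{\left(r{\left(2 \right)} \right)} 224 = 58 \cdot 224 = 12992$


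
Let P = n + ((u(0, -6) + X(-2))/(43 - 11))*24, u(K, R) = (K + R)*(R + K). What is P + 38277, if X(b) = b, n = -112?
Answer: 76381/2 ≈ 38191.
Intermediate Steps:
u(K, R) = (K + R)² (u(K, R) = (K + R)*(K + R) = (K + R)²)
P = -173/2 (P = -112 + (((0 - 6)² - 2)/(43 - 11))*24 = -112 + (((-6)² - 2)/32)*24 = -112 + ((36 - 2)*(1/32))*24 = -112 + (34*(1/32))*24 = -112 + (17/16)*24 = -112 + 51/2 = -173/2 ≈ -86.500)
P + 38277 = -173/2 + 38277 = 76381/2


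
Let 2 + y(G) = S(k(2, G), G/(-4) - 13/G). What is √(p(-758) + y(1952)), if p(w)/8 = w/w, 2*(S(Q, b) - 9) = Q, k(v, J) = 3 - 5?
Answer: √14 ≈ 3.7417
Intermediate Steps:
k(v, J) = -2
S(Q, b) = 9 + Q/2
y(G) = 6 (y(G) = -2 + (9 + (½)*(-2)) = -2 + (9 - 1) = -2 + 8 = 6)
p(w) = 8 (p(w) = 8*(w/w) = 8*1 = 8)
√(p(-758) + y(1952)) = √(8 + 6) = √14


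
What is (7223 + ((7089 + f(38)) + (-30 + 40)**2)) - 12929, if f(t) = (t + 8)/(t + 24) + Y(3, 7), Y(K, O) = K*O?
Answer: 46647/31 ≈ 1504.7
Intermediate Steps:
f(t) = 21 + (8 + t)/(24 + t) (f(t) = (t + 8)/(t + 24) + 3*7 = (8 + t)/(24 + t) + 21 = 21 + (8 + t)/(24 + t))
(7223 + ((7089 + f(38)) + (-30 + 40)**2)) - 12929 = (7223 + ((7089 + 2*(256 + 11*38)/(24 + 38)) + (-30 + 40)**2)) - 12929 = (7223 + ((7089 + 2*(256 + 418)/62) + 10**2)) - 12929 = (7223 + ((7089 + 2*(1/62)*674) + 100)) - 12929 = (7223 + ((7089 + 674/31) + 100)) - 12929 = (7223 + (220433/31 + 100)) - 12929 = (7223 + 223533/31) - 12929 = 447446/31 - 12929 = 46647/31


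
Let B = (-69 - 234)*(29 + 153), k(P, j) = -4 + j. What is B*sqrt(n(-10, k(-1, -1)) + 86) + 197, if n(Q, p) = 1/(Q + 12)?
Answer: 197 - 27573*sqrt(346) ≈ -5.1269e+5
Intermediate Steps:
B = -55146 (B = -303*182 = -55146)
n(Q, p) = 1/(12 + Q)
B*sqrt(n(-10, k(-1, -1)) + 86) + 197 = -55146*sqrt(1/(12 - 10) + 86) + 197 = -55146*sqrt(1/2 + 86) + 197 = -27573*sqrt(346) + 197 = 197 - 27573*sqrt(346)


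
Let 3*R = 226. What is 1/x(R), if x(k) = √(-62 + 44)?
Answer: -I*√2/6 ≈ -0.2357*I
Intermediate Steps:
R = 226/3 (R = (⅓)*226 = 226/3 ≈ 75.333)
x(k) = 3*I*√2 (x(k) = √(-18) = 3*I*√2)
1/x(R) = 1/(3*I*√2) = -I*√2/6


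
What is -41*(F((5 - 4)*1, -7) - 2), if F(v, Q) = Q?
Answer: 369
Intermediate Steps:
-41*(F((5 - 4)*1, -7) - 2) = -41*(-7 - 2) = -41*(-9) = 369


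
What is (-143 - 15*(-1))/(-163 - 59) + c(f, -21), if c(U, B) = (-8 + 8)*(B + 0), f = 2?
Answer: 64/111 ≈ 0.57658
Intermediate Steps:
c(U, B) = 0 (c(U, B) = 0*B = 0)
(-143 - 15*(-1))/(-163 - 59) + c(f, -21) = (-143 - 15*(-1))/(-163 - 59) + 0 = (-143 + 15)/(-222) + 0 = -128*(-1/222) + 0 = 64/111 + 0 = 64/111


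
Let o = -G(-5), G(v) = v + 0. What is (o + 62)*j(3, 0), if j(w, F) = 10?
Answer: 670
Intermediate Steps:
G(v) = v
o = 5 (o = -1*(-5) = 5)
(o + 62)*j(3, 0) = (5 + 62)*10 = 67*10 = 670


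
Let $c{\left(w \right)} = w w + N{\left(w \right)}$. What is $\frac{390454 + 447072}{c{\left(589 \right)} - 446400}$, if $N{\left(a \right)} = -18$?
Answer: $- \frac{837526}{99497} \approx -8.4176$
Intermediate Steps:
$c{\left(w \right)} = -18 + w^{2}$ ($c{\left(w \right)} = w w - 18 = w^{2} - 18 = -18 + w^{2}$)
$\frac{390454 + 447072}{c{\left(589 \right)} - 446400} = \frac{390454 + 447072}{\left(-18 + 589^{2}\right) - 446400} = \frac{837526}{\left(-18 + 346921\right) - 446400} = \frac{837526}{346903 - 446400} = \frac{837526}{-99497} = 837526 \left(- \frac{1}{99497}\right) = - \frac{837526}{99497}$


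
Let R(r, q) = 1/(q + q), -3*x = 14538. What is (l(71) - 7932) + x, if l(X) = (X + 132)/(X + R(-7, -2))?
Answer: -3615362/283 ≈ -12775.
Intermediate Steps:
x = -4846 (x = -⅓*14538 = -4846)
R(r, q) = 1/(2*q)
l(X) = (132 + X)/(-¼ + X) (l(X) = (X + 132)/(X + (½)/(-2)) = (132 + X)/(X + (½)*(-½)) = (132 + X)/(X - ¼) = (132 + X)/(-¼ + X))
(l(71) - 7932) + x = (4*(132 + 71)/(-1 + 4*71) - 7932) - 4846 = (4*203/(-1 + 284) - 7932) - 4846 = (4*203/283 - 7932) - 4846 = (4*(1/283)*203 - 7932) - 4846 = (812/283 - 7932) - 4846 = -2243944/283 - 4846 = -3615362/283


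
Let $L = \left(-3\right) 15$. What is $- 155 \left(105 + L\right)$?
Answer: $-9300$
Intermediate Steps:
$L = -45$
$- 155 \left(105 + L\right) = - 155 \left(105 - 45\right) = \left(-155\right) 60 = -9300$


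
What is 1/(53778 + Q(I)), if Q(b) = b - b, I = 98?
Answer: 1/53778 ≈ 1.8595e-5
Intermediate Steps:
Q(b) = 0
1/(53778 + Q(I)) = 1/(53778 + 0) = 1/53778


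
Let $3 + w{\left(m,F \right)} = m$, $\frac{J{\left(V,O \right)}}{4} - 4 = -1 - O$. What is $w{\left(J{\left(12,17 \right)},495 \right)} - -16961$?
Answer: $16902$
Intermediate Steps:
$J{\left(V,O \right)} = 12 - 4 O$ ($J{\left(V,O \right)} = 16 + 4 \left(-1 - O\right) = 16 - \left(4 + 4 O\right) = 12 - 4 O$)
$w{\left(m,F \right)} = -3 + m$
$w{\left(J{\left(12,17 \right)},495 \right)} - -16961 = \left(-3 + \left(12 - 68\right)\right) - -16961 = \left(-3 + \left(12 - 68\right)\right) + 16961 = \left(-3 - 56\right) + 16961 = -59 + 16961 = 16902$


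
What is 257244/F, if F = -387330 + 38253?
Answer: -85748/116359 ≈ -0.73693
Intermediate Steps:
F = -349077
257244/F = 257244/(-349077) = 257244*(-1/349077) = -85748/116359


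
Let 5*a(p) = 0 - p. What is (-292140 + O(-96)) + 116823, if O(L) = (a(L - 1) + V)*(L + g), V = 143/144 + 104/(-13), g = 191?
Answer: -25076111/144 ≈ -1.7414e+5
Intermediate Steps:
a(p) = -p/5 (a(p) = (0 - p)/5 = (-p)/5 = -p/5)
V = -1009/144 (V = 143*(1/144) + 104*(-1/13) = 143/144 - 8 = -1009/144 ≈ -7.0069)
O(L) = (191 + L)*(-4901/720 - L/5) (O(L) = (-(L - 1)/5 - 1009/144)*(L + 191) = (-(-1 + L)/5 - 1009/144)*(191 + L) = ((⅕ - L/5) - 1009/144)*(191 + L) = (-4901/720 - L/5)*(191 + L) = (191 + L)*(-4901/720 - L/5))
(-292140 + O(-96)) + 116823 = (-292140 + (-936091/720 - 32549/720*(-96) - ⅕*(-96)*(-1 - 96))) + 116823 = (-292140 + (-936091/720 + 65098/15 - ⅕*(-96)*(-97))) + 116823 = (-292140 + (-936091/720 + 65098/15 - 9312/5)) + 116823 = (-292140 + 169537/144) + 116823 = -41898623/144 + 116823 = -25076111/144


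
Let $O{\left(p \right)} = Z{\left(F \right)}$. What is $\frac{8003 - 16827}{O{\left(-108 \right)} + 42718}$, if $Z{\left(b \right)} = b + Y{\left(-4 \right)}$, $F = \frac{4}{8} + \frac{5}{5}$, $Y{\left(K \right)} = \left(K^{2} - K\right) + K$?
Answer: $- \frac{17648}{85471} \approx -0.20648$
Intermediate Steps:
$Y{\left(K \right)} = K^{2}$
$F = \frac{3}{2}$ ($F = 4 \cdot \frac{1}{8} + 5 \cdot \frac{1}{5} = \frac{1}{2} + 1 = \frac{3}{2} \approx 1.5$)
$Z{\left(b \right)} = 16 + b$ ($Z{\left(b \right)} = b + \left(-4\right)^{2} = b + 16 = 16 + b$)
$O{\left(p \right)} = \frac{35}{2}$ ($O{\left(p \right)} = 16 + \frac{3}{2} = \frac{35}{2}$)
$\frac{8003 - 16827}{O{\left(-108 \right)} + 42718} = \frac{8003 - 16827}{\frac{35}{2} + 42718} = - \frac{8824}{\frac{85471}{2}} = \left(-8824\right) \frac{2}{85471} = - \frac{17648}{85471}$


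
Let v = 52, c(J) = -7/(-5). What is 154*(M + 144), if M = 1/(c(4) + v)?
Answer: 5921762/267 ≈ 22179.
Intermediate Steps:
c(J) = 7/5 (c(J) = -7*(-⅕) = 7/5)
M = 5/267 (M = 1/(7/5 + 52) = 1/(267/5) = 5/267 ≈ 0.018727)
154*(M + 144) = 154*(5/267 + 144) = 154*(38453/267) = 5921762/267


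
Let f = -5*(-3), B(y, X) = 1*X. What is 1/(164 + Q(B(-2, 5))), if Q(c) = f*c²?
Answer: 1/539 ≈ 0.0018553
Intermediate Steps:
B(y, X) = X
f = 15
Q(c) = 15*c²
1/(164 + Q(B(-2, 5))) = 1/(164 + 15*5²) = 1/(164 + 15*25) = 1/(164 + 375) = 1/539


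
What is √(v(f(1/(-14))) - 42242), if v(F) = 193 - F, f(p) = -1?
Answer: 24*I*√73 ≈ 205.06*I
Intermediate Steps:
√(v(f(1/(-14))) - 42242) = √((193 - 1*(-1)) - 42242) = √((193 + 1) - 42242) = √(194 - 42242) = √(-42048) = 24*I*√73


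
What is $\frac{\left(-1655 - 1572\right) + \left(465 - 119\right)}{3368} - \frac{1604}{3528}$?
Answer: $- \frac{1945805}{1485288} \approx -1.3101$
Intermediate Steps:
$\frac{\left(-1655 - 1572\right) + \left(465 - 119\right)}{3368} - \frac{1604}{3528} = \left(-3227 + 346\right) \frac{1}{3368} - \frac{401}{882} = \left(-2881\right) \frac{1}{3368} - \frac{401}{882} = - \frac{2881}{3368} - \frac{401}{882} = - \frac{1945805}{1485288}$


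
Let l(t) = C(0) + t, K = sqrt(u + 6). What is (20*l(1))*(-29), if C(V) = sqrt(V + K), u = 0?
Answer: -580 - 580*6**(1/4) ≈ -1487.8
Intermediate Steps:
K = sqrt(6) (K = sqrt(0 + 6) = sqrt(6) ≈ 2.4495)
C(V) = sqrt(V + sqrt(6))
l(t) = t + 6**(1/4) (l(t) = sqrt(0 + sqrt(6)) + t = sqrt(sqrt(6)) + t = 6**(1/4) + t = t + 6**(1/4))
(20*l(1))*(-29) = (20*(1 + 6**(1/4)))*(-29) = (20 + 20*6**(1/4))*(-29) = -580 - 580*6**(1/4)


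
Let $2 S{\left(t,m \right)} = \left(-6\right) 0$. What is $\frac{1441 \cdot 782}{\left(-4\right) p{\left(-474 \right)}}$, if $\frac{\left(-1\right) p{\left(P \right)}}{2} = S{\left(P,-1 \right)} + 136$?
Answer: $\frac{33143}{32} \approx 1035.7$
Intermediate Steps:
$S{\left(t,m \right)} = 0$ ($S{\left(t,m \right)} = \frac{\left(-6\right) 0}{2} = \frac{1}{2} \cdot 0 = 0$)
$p{\left(P \right)} = -272$ ($p{\left(P \right)} = - 2 \left(0 + 136\right) = \left(-2\right) 136 = -272$)
$\frac{1441 \cdot 782}{\left(-4\right) p{\left(-474 \right)}} = \frac{1441 \cdot 782}{\left(-4\right) \left(-272\right)} = \frac{1126862}{1088} = 1126862 \cdot \frac{1}{1088} = \frac{33143}{32}$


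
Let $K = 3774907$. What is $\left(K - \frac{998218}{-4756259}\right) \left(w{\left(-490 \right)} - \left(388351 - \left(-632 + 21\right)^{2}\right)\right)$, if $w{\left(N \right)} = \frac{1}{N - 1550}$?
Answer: $- \frac{183501527676727402777}{3234256120} \approx -5.6737 \cdot 10^{10}$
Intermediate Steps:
$w{\left(N \right)} = \frac{1}{-1550 + N}$
$\left(K - \frac{998218}{-4756259}\right) \left(w{\left(-490 \right)} - \left(388351 - \left(-632 + 21\right)^{2}\right)\right) = \left(3774907 - \frac{998218}{-4756259}\right) \left(\frac{1}{-1550 - 490} - \left(388351 - \left(-632 + 21\right)^{2}\right)\right) = \left(3774907 - - \frac{998218}{4756259}\right) \left(\frac{1}{-2040} - \left(388351 - 373321\right)\right) = \left(3774907 + \frac{998218}{4756259}\right) \left(- \frac{1}{2040} + \left(\left(373321 - 2920\right) - 385431\right)\right) = \frac{17954436391131 \left(- \frac{1}{2040} + \left(370401 - 385431\right)\right)}{4756259} = \frac{17954436391131 \left(- \frac{1}{2040} - 15030\right)}{4756259} = \frac{17954436391131}{4756259} \left(- \frac{30661201}{2040}\right) = - \frac{183501527676727402777}{3234256120}$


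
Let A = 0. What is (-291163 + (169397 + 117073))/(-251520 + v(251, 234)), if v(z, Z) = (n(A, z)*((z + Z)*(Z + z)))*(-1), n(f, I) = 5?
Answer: 4693/1427645 ≈ 0.0032872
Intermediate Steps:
v(z, Z) = -5*(Z + z)**2 (v(z, Z) = (5*((z + Z)*(Z + z)))*(-1) = (5*((Z + z)*(Z + z)))*(-1) = (5*(Z + z)**2)*(-1) = -5*(Z + z)**2)
(-291163 + (169397 + 117073))/(-251520 + v(251, 234)) = (-291163 + (169397 + 117073))/(-251520 - 5*(234 + 251)**2) = (-291163 + 286470)/(-251520 - 5*485**2) = -4693/(-251520 - 5*235225) = -4693/(-251520 - 1176125) = -4693/(-1427645) = -4693*(-1/1427645) = 4693/1427645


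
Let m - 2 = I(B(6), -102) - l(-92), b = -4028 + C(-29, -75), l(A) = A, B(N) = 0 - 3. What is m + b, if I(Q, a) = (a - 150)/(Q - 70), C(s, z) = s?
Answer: -289047/73 ≈ -3959.5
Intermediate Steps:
B(N) = -3
I(Q, a) = (-150 + a)/(-70 + Q)
b = -4057 (b = -4028 - 29 = -4057)
m = 7114/73 (m = 2 + ((-150 - 102)/(-70 - 3) - 1*(-92)) = 2 + (-252/(-73) + 92) = 2 + (-1/73*(-252) + 92) = 2 + (252/73 + 92) = 2 + 6968/73 = 7114/73 ≈ 97.452)
m + b = 7114/73 - 4057 = -289047/73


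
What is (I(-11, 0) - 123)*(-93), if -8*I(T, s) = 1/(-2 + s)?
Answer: 182931/16 ≈ 11433.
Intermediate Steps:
I(T, s) = -1/(8*(-2 + s))
(I(-11, 0) - 123)*(-93) = (-1/(-16 + 8*0) - 123)*(-93) = (-1/(-16 + 0) - 123)*(-93) = (-1/(-16) - 123)*(-93) = (-1*(-1/16) - 123)*(-93) = (1/16 - 123)*(-93) = -1967/16*(-93) = 182931/16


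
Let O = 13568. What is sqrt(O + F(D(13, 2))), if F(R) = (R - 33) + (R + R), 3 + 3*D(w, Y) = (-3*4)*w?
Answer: 8*sqrt(209) ≈ 115.65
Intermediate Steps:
D(w, Y) = -1 - 4*w (D(w, Y) = -1 + ((-3*4)*w)/3 = -1 + (-12*w)/3 = -1 - 4*w)
F(R) = -33 + 3*R (F(R) = (-33 + R) + 2*R = -33 + 3*R)
sqrt(O + F(D(13, 2))) = sqrt(13568 + (-33 + 3*(-1 - 4*13))) = sqrt(13568 + (-33 + 3*(-1 - 52))) = sqrt(13568 + (-33 + 3*(-53))) = sqrt(13568 + (-33 - 159)) = sqrt(13568 - 192) = sqrt(13376) = 8*sqrt(209)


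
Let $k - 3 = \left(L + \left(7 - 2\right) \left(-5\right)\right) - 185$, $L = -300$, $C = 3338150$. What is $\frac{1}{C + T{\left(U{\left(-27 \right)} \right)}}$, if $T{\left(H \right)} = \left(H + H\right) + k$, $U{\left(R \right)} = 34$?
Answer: $\frac{1}{3337711} \approx 2.9961 \cdot 10^{-7}$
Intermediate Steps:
$k = -507$ ($k = 3 - \left(485 - \left(7 - 2\right) \left(-5\right)\right) = 3 + \left(\left(-300 + 5 \left(-5\right)\right) - 185\right) = 3 - 510 = -507$)
$T{\left(H \right)} = -507 + 2 H$ ($T{\left(H \right)} = \left(H + H\right) - 507 = 2 H - 507 = -507 + 2 H$)
$\frac{1}{C + T{\left(U{\left(-27 \right)} \right)}} = \frac{1}{3338150 + \left(-507 + 2 \cdot 34\right)} = \frac{1}{3338150 + \left(-507 + 68\right)} = \frac{1}{3338150 - 439} = \frac{1}{3337711}$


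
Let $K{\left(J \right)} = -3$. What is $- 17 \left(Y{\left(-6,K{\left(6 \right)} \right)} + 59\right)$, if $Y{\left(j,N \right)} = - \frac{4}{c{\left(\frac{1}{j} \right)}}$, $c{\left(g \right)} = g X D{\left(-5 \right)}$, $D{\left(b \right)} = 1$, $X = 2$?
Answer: $-1207$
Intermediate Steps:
$c{\left(g \right)} = 2 g$ ($c{\left(g \right)} = g 2 \cdot 1 = 2 g 1 = 2 g$)
$Y{\left(j,N \right)} = - 2 j$ ($Y{\left(j,N \right)} = - \frac{4}{2 \frac{1}{j}} = - 4 \frac{j}{2} = - 2 j$)
$- 17 \left(Y{\left(-6,K{\left(6 \right)} \right)} + 59\right) = - 17 \left(\left(-2\right) \left(-6\right) + 59\right) = - 17 \left(12 + 59\right) = \left(-17\right) 71 = -1207$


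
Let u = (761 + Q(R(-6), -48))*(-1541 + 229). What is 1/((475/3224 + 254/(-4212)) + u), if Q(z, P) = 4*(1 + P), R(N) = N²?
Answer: -261144/196321769017 ≈ -1.3302e-6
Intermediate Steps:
Q(z, P) = 4 + 4*P
u = -751776 (u = (761 + (4 + 4*(-48)))*(-1541 + 229) = (761 + (4 - 192))*(-1312) = (761 - 188)*(-1312) = 573*(-1312) = -751776)
1/((475/3224 + 254/(-4212)) + u) = 1/((475/3224 + 254/(-4212)) - 751776) = 1/((475*(1/3224) + 254*(-1/4212)) - 751776) = 1/((475/3224 - 127/2106) - 751776) = 1/(22727/261144 - 751776) = 1/(-196321769017/261144) = -261144/196321769017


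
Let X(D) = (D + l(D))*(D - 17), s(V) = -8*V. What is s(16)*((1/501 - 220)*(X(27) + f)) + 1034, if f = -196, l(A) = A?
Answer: 4853681042/501 ≈ 9.6880e+6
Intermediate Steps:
X(D) = 2*D*(-17 + D) (X(D) = (D + D)*(D - 17) = (2*D)*(-17 + D) = 2*D*(-17 + D))
s(16)*((1/501 - 220)*(X(27) + f)) + 1034 = (-8*16)*((1/501 - 220)*(2*27*(-17 + 27) - 196)) + 1034 = -128*(1/501 - 220)*(2*27*10 - 196) + 1034 = -(-14108032)*(540 - 196)/501 + 1034 = -(-14108032)*344/501 + 1034 = -128*(-37915336/501) + 1034 = 4853163008/501 + 1034 = 4853681042/501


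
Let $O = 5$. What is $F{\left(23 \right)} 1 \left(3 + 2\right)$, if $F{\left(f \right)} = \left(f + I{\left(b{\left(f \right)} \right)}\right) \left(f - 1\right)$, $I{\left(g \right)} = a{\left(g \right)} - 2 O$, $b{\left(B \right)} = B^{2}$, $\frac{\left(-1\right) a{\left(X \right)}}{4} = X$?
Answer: $-231330$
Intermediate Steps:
$a{\left(X \right)} = - 4 X$
$I{\left(g \right)} = -10 - 4 g$ ($I{\left(g \right)} = - 4 g - 10 = -10 - 4 g$)
$F{\left(f \right)} = \left(-1 + f\right) \left(-10 + f - 4 f^{2}\right)$ ($F{\left(f \right)} = \left(f - \left(10 + 4 f^{2}\right)\right) \left(f - 1\right) = \left(-10 + f - 4 f^{2}\right) \left(-1 + f\right) = \left(-1 + f\right) \left(-10 + f - 4 f^{2}\right)$)
$F{\left(23 \right)} 1 \left(3 + 2\right) = \left(10 - 253 - 4 \cdot 23^{3} + 5 \cdot 23^{2}\right) 1 \left(3 + 2\right) = \left(10 - 253 - 48668 + 5 \cdot 529\right) 1 \cdot 5 = \left(10 - 253 - 48668 + 2645\right) 5 = \left(-46266\right) 5 = -231330$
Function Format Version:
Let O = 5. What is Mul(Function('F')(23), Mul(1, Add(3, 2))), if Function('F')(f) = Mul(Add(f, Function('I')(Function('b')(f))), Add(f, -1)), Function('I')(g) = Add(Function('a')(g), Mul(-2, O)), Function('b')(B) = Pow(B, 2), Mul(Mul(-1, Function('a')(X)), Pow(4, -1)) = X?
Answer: -231330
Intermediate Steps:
Function('a')(X) = Mul(-4, X)
Function('I')(g) = Add(-10, Mul(-4, g)) (Function('I')(g) = Add(Mul(-4, g), Mul(-2, 5)) = Add(Mul(-4, g), -10) = Add(-10, Mul(-4, g)))
Function('F')(f) = Mul(Add(-1, f), Add(-10, f, Mul(-4, Pow(f, 2)))) (Function('F')(f) = Mul(Add(f, Add(-10, Mul(-4, Pow(f, 2)))), Add(f, -1)) = Mul(Add(-10, f, Mul(-4, Pow(f, 2))), Add(-1, f)) = Mul(Add(-1, f), Add(-10, f, Mul(-4, Pow(f, 2)))))
Mul(Function('F')(23), Mul(1, Add(3, 2))) = Mul(Add(10, Mul(-11, 23), Mul(-4, Pow(23, 3)), Mul(5, Pow(23, 2))), Mul(1, Add(3, 2))) = Mul(Add(10, -253, Mul(-4, 12167), Mul(5, 529)), Mul(1, 5)) = Mul(Add(10, -253, -48668, 2645), 5) = Mul(-46266, 5) = -231330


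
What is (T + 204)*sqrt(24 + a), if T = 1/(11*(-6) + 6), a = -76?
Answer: 12239*I*sqrt(13)/30 ≈ 1470.9*I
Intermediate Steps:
T = -1/60 (T = 1/(-66 + 6) = 1/(-60) = -1/60 ≈ -0.016667)
(T + 204)*sqrt(24 + a) = (-1/60 + 204)*sqrt(24 - 76) = 12239*sqrt(-52)/60 = 12239*(2*I*sqrt(13))/60 = 12239*I*sqrt(13)/30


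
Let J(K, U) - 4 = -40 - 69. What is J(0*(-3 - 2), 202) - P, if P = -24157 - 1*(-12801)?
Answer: 11251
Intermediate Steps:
J(K, U) = -105 (J(K, U) = 4 + (-40 - 69) = 4 - 109 = -105)
P = -11356 (P = -24157 + 12801 = -11356)
J(0*(-3 - 2), 202) - P = -105 - 1*(-11356) = -105 + 11356 = 11251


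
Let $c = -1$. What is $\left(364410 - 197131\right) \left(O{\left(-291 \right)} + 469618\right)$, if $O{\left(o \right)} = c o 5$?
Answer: $78800620367$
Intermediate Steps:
$O{\left(o \right)} = - 5 o$ ($O{\left(o \right)} = - o 5 = - 5 o$)
$\left(364410 - 197131\right) \left(O{\left(-291 \right)} + 469618\right) = \left(364410 - 197131\right) \left(\left(-5\right) \left(-291\right) + 469618\right) = 167279 \left(1455 + 469618\right) = 167279 \cdot 471073 = 78800620367$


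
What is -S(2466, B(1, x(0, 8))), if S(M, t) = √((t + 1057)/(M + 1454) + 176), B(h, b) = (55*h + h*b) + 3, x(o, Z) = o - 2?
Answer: -√3455165/140 ≈ -13.277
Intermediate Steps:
x(o, Z) = -2 + o
B(h, b) = 3 + 55*h + b*h (B(h, b) = (55*h + b*h) + 3 = 3 + 55*h + b*h)
S(M, t) = √(176 + (1057 + t)/(1454 + M)) (S(M, t) = √((1057 + t)/(1454 + M) + 176) = √(176 + (1057 + t)/(1454 + M)))
-S(2466, B(1, x(0, 8))) = -√((256961 + (3 + 55*1 + (-2 + 0)*1) + 176*2466)/(1454 + 2466)) = -√((256961 + (3 + 55 - 2*1) + 434016)/3920) = -√((256961 + (3 + 55 - 2) + 434016)/3920) = -√((256961 + 56 + 434016)/3920) = -√((1/3920)*691033) = -√(98719/560) = -√3455165/140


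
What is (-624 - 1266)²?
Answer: 3572100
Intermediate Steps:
(-624 - 1266)² = (-1890)² = 3572100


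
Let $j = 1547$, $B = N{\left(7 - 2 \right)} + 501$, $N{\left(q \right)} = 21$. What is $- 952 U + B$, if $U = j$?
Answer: $-1472222$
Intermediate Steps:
$B = 522$ ($B = 21 + 501 = 522$)
$U = 1547$
$- 952 U + B = \left(-952\right) 1547 + 522 = -1472744 + 522 = -1472222$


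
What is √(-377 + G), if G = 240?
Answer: I*√137 ≈ 11.705*I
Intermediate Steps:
√(-377 + G) = √(-377 + 240) = √(-137) = I*√137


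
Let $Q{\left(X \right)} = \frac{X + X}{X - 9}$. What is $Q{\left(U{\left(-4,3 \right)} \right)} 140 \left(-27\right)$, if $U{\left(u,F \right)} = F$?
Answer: $3780$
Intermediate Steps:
$Q{\left(X \right)} = \frac{2 X}{-9 + X}$
$Q{\left(U{\left(-4,3 \right)} \right)} 140 \left(-27\right) = 2 \cdot 3 \frac{1}{-9 + 3} \cdot 140 \left(-27\right) = 2 \cdot 3 \frac{1}{-6} \cdot 140 \left(-27\right) = 2 \cdot 3 \left(- \frac{1}{6}\right) 140 \left(-27\right) = \left(-1\right) 140 \left(-27\right) = \left(-140\right) \left(-27\right) = 3780$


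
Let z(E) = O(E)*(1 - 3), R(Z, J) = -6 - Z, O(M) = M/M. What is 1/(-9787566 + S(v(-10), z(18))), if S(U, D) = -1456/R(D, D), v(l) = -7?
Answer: -1/9787202 ≈ -1.0217e-7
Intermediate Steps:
O(M) = 1
z(E) = -2 (z(E) = 1*(1 - 3) = 1*(-2) = -2)
S(U, D) = -1456/(-6 - D)
1/(-9787566 + S(v(-10), z(18))) = 1/(-9787566 + 1456/(6 - 2)) = 1/(-9787566 + 1456/4) = 1/(-9787566 + 1456*(¼)) = 1/(-9787566 + 364) = 1/(-9787202) = -1/9787202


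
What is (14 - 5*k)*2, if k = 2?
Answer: 8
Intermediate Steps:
(14 - 5*k)*2 = (14 - 5*2)*2 = (14 - 10)*2 = 4*2 = 8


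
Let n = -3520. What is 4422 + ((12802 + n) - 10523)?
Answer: 3181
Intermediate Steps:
4422 + ((12802 + n) - 10523) = 4422 + ((12802 - 3520) - 10523) = 4422 + (9282 - 10523) = 4422 - 1241 = 3181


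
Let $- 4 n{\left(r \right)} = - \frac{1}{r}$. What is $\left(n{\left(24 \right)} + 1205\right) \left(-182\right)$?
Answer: $- \frac{10526971}{48} \approx -2.1931 \cdot 10^{5}$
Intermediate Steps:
$n{\left(r \right)} = \frac{1}{4 r}$ ($n{\left(r \right)} = - \frac{\left(-1\right) \frac{1}{r}}{4} = \frac{1}{4 r}$)
$\left(n{\left(24 \right)} + 1205\right) \left(-182\right) = \left(\frac{1}{4 \cdot 24} + 1205\right) \left(-182\right) = \left(\frac{1}{4} \cdot \frac{1}{24} + 1205\right) \left(-182\right) = \left(\frac{1}{96} + 1205\right) \left(-182\right) = \frac{115681}{96} \left(-182\right) = - \frac{10526971}{48}$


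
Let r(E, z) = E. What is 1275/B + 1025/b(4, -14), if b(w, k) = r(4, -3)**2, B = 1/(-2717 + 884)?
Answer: -37392175/16 ≈ -2.3370e+6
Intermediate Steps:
B = -1/1833 (B = 1/(-1833) = -1/1833 ≈ -0.00054555)
b(w, k) = 16 (b(w, k) = 4**2 = 16)
1275/B + 1025/b(4, -14) = 1275/(-1/1833) + 1025/16 = 1275*(-1833) + 1025*(1/16) = -2337075 + 1025/16 = -37392175/16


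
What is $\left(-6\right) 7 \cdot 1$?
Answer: $-42$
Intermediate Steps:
$\left(-6\right) 7 \cdot 1 = \left(-42\right) 1 = -42$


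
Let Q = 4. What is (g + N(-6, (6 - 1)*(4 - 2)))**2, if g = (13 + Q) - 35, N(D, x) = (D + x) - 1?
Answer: 225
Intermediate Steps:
N(D, x) = -1 + D + x
g = -18 (g = (13 + 4) - 35 = 17 - 35 = -18)
(g + N(-6, (6 - 1)*(4 - 2)))**2 = (-18 + (-1 - 6 + (6 - 1)*(4 - 2)))**2 = (-18 + (-1 - 6 + 5*2))**2 = (-18 + (-1 - 6 + 10))**2 = (-18 + 3)**2 = (-15)**2 = 225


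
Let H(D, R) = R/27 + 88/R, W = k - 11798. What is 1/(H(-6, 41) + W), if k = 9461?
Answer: -1107/2583002 ≈ -0.00042857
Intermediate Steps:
W = -2337 (W = 9461 - 11798 = -2337)
H(D, R) = 88/R + R/27 (H(D, R) = R*(1/27) + 88/R = R/27 + 88/R = 88/R + R/27)
1/(H(-6, 41) + W) = 1/((88/41 + (1/27)*41) - 2337) = 1/((88*(1/41) + 41/27) - 2337) = 1/((88/41 + 41/27) - 2337) = 1/(4057/1107 - 2337) = 1/(-2583002/1107) = -1107/2583002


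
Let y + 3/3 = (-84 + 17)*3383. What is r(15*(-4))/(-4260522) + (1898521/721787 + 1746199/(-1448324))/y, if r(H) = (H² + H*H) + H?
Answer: -13477425668213571917/8012089035129554310232 ≈ -0.0016821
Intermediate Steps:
r(H) = H + 2*H² (r(H) = (H² + H²) + H = 2*H² + H = H + 2*H²)
y = -226662 (y = -1 + (-84 + 17)*3383 = -1 - 67*3383 = -1 - 226661 = -226662)
r(15*(-4))/(-4260522) + (1898521/721787 + 1746199/(-1448324))/y = ((15*(-4))*(1 + 2*(15*(-4))))/(-4260522) + (1898521/721787 + 1746199/(-1448324))/(-226662) = -60*(1 + 2*(-60))*(-1/4260522) + (1898521*(1/721787) + 1746199*(-1/1448324))*(-1/226662) = -60*(1 - 120)*(-1/4260522) + (1898521/721787 - 1746199/1448324)*(-1/226662) = -60*(-119)*(-1/4260522) + (1489289791191/1045381434988)*(-1/226662) = 7140*(-1/4260522) - 496429930397/78982748939083352 = -170/101441 - 496429930397/78982748939083352 = -13477425668213571917/8012089035129554310232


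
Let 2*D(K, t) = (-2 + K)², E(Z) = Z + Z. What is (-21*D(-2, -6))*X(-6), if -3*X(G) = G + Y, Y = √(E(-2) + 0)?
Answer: -336 + 112*I ≈ -336.0 + 112.0*I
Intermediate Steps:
E(Z) = 2*Z
D(K, t) = (-2 + K)²/2
Y = 2*I (Y = √(2*(-2) + 0) = √(-4 + 0) = √(-4) = 2*I ≈ 2.0*I)
X(G) = -2*I/3 - G/3 (X(G) = -(G + 2*I)/3 = -2*I/3 - G/3)
(-21*D(-2, -6))*X(-6) = (-21*(-2 - 2)²/2)*(-2*I/3 - ⅓*(-6)) = (-21*(-4)²/2)*(-2*I/3 + 2) = (-21*16/2)*(2 - 2*I/3) = (-21*8)*(2 - 2*I/3) = -168*(2 - 2*I/3) = -336 + 112*I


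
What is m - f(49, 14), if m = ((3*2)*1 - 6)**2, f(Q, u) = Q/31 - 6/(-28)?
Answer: -779/434 ≈ -1.7949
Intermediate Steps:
f(Q, u) = 3/14 + Q/31 (f(Q, u) = Q*(1/31) - 6*(-1/28) = Q/31 + 3/14 = 3/14 + Q/31)
m = 0 (m = (6*1 - 6)**2 = (6 - 6)**2 = 0**2 = 0)
m - f(49, 14) = 0 - (3/14 + (1/31)*49) = 0 - (3/14 + 49/31) = 0 - 1*779/434 = 0 - 779/434 = -779/434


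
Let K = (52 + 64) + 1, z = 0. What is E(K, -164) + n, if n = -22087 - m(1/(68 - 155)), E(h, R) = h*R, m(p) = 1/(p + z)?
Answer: -41188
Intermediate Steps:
m(p) = 1/p (m(p) = 1/(p + 0) = 1/p)
K = 117 (K = 116 + 1 = 117)
E(h, R) = R*h
n = -22000 (n = -22087 - 1/(1/(68 - 155)) = -22087 - 1/(1/(-87)) = -22087 - 1/(-1/87) = -22087 - 1*(-87) = -22087 + 87 = -22000)
E(K, -164) + n = -164*117 - 22000 = -19188 - 22000 = -41188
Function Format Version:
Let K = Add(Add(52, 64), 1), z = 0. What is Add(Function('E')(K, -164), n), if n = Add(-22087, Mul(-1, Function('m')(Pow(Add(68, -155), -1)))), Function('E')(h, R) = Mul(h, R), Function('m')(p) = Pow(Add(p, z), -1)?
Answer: -41188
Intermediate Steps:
Function('m')(p) = Pow(p, -1) (Function('m')(p) = Pow(Add(p, 0), -1) = Pow(p, -1))
K = 117 (K = Add(116, 1) = 117)
Function('E')(h, R) = Mul(R, h)
n = -22000 (n = Add(-22087, Mul(-1, Pow(Pow(Add(68, -155), -1), -1))) = Add(-22087, Mul(-1, Pow(Pow(-87, -1), -1))) = Add(-22087, Mul(-1, Pow(Rational(-1, 87), -1))) = Add(-22087, Mul(-1, -87)) = Add(-22087, 87) = -22000)
Add(Function('E')(K, -164), n) = Add(Mul(-164, 117), -22000) = Add(-19188, -22000) = -41188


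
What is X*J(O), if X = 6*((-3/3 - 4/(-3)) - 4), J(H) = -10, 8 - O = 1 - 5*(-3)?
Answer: 220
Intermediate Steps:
O = -8 (O = 8 - (1 - 5*(-3)) = 8 - (1 + 15) = 8 - 1*16 = 8 - 16 = -8)
X = -22 (X = 6*((-3*⅓ - 4*(-⅓)) - 4) = 6*((-1 + 4/3) - 4) = 6*(⅓ - 4) = 6*(-11/3) = -22)
X*J(O) = -22*(-10) = 220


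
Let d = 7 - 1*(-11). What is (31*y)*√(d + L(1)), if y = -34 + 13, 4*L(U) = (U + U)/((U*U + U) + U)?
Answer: -217*√654/2 ≈ -2774.7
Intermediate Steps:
L(U) = U/(2*(U² + 2*U)) (L(U) = ((U + U)/((U*U + U) + U))/4 = ((2*U)/((U² + U) + U))/4 = ((2*U)/((U + U²) + U))/4 = ((2*U)/(U² + 2*U))/4 = (2*U/(U² + 2*U))/4 = U/(2*(U² + 2*U)))
d = 18 (d = 7 + 11 = 18)
y = -21
(31*y)*√(d + L(1)) = (31*(-21))*√(18 + 1/(2*(2 + 1))) = -651*√(18 + (½)/3) = -651*√(18 + (½)*(⅓)) = -651*√(18 + ⅙) = -217*√654/2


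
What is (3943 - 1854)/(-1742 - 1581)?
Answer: -2089/3323 ≈ -0.62865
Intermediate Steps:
(3943 - 1854)/(-1742 - 1581) = 2089/(-3323) = 2089*(-1/3323) = -2089/3323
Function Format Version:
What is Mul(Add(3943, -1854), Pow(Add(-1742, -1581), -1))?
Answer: Rational(-2089, 3323) ≈ -0.62865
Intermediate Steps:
Mul(Add(3943, -1854), Pow(Add(-1742, -1581), -1)) = Mul(2089, Pow(-3323, -1)) = Mul(2089, Rational(-1, 3323)) = Rational(-2089, 3323)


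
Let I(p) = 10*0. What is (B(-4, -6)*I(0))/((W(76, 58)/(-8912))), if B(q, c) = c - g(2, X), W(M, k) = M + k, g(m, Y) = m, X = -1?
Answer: 0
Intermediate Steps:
I(p) = 0
B(q, c) = -2 + c (B(q, c) = c - 1*2 = c - 2 = -2 + c)
(B(-4, -6)*I(0))/((W(76, 58)/(-8912))) = ((-2 - 6)*0)/(((76 + 58)/(-8912))) = (-8*0)/((134*(-1/8912))) = 0/(-67/4456) = 0*(-4456/67) = 0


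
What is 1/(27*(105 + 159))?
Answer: 1/7128 ≈ 0.00014029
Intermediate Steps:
1/(27*(105 + 159)) = 1/(27*264) = 1/7128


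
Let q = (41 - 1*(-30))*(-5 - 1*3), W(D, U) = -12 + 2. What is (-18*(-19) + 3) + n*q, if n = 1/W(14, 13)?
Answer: 2009/5 ≈ 401.80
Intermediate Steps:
W(D, U) = -10
q = -568 (q = (41 + 30)*(-5 - 3) = 71*(-8) = -568)
n = -⅒ (n = 1/(-10) = -⅒ ≈ -0.10000)
(-18*(-19) + 3) + n*q = (-18*(-19) + 3) - ⅒*(-568) = (342 + 3) + 284/5 = 345 + 284/5 = 2009/5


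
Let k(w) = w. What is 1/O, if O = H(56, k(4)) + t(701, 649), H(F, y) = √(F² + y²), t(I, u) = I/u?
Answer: -454949/1327134151 + 1684804*√197/1327134151 ≈ 0.017476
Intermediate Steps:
O = 701/649 + 4*√197 (O = √(56² + 4²) + 701/649 = √(3136 + 16) + 701*(1/649) = √3152 + 701/649 = 4*√197 + 701/649 = 701/649 + 4*√197 ≈ 57.223)
1/O = 1/(701/649 + 4*√197)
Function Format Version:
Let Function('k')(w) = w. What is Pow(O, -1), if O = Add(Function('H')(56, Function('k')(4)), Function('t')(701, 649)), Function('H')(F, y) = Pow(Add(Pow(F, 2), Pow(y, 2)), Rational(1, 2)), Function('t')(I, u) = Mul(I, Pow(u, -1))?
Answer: Add(Rational(-454949, 1327134151), Mul(Rational(1684804, 1327134151), Pow(197, Rational(1, 2)))) ≈ 0.017476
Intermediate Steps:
O = Add(Rational(701, 649), Mul(4, Pow(197, Rational(1, 2)))) (O = Add(Pow(Add(Pow(56, 2), Pow(4, 2)), Rational(1, 2)), Mul(701, Pow(649, -1))) = Add(Pow(Add(3136, 16), Rational(1, 2)), Mul(701, Rational(1, 649))) = Add(Pow(3152, Rational(1, 2)), Rational(701, 649)) = Add(Mul(4, Pow(197, Rational(1, 2))), Rational(701, 649)) = Add(Rational(701, 649), Mul(4, Pow(197, Rational(1, 2)))) ≈ 57.223)
Pow(O, -1) = Pow(Add(Rational(701, 649), Mul(4, Pow(197, Rational(1, 2)))), -1)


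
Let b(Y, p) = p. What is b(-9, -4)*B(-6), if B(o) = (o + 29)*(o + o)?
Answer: 1104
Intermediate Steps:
B(o) = 2*o*(29 + o) (B(o) = (29 + o)*(2*o) = 2*o*(29 + o))
b(-9, -4)*B(-6) = -8*(-6)*(29 - 6) = -8*(-6)*23 = -4*(-276) = 1104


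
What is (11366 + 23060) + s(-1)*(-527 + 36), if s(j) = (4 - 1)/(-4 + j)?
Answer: 173603/5 ≈ 34721.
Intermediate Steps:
s(j) = 3/(-4 + j)
(11366 + 23060) + s(-1)*(-527 + 36) = (11366 + 23060) + (3/(-4 - 1))*(-527 + 36) = 34426 + (3/(-5))*(-491) = 34426 + (3*(-1/5))*(-491) = 34426 - 3/5*(-491) = 34426 + 1473/5 = 173603/5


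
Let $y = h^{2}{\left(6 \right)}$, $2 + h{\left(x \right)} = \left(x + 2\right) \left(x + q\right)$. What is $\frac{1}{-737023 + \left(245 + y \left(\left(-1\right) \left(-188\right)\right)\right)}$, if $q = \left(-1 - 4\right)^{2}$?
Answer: $\frac{1}{10640230} \approx 9.3983 \cdot 10^{-8}$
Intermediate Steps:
$q = 25$ ($q = \left(-5\right)^{2} = 25$)
$h{\left(x \right)} = -2 + \left(2 + x\right) \left(25 + x\right)$ ($h{\left(x \right)} = -2 + \left(x + 2\right) \left(x + 25\right) = -2 + \left(2 + x\right) \left(25 + x\right)$)
$y = 60516$ ($y = \left(48 + 6^{2} + 27 \cdot 6\right)^{2} = \left(48 + 36 + 162\right)^{2} = 246^{2} = 60516$)
$\frac{1}{-737023 + \left(245 + y \left(\left(-1\right) \left(-188\right)\right)\right)} = \frac{1}{-737023 + \left(245 + 60516 \left(\left(-1\right) \left(-188\right)\right)\right)} = \frac{1}{-737023 + \left(245 + 60516 \cdot 188\right)} = \frac{1}{-737023 + \left(245 + 11377008\right)} = \frac{1}{-737023 + 11377253} = \frac{1}{10640230}$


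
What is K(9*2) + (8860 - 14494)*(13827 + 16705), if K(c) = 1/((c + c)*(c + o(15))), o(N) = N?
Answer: -204356538143/1188 ≈ -1.7202e+8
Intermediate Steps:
K(c) = 1/(2*c*(15 + c)) (K(c) = 1/((c + c)*(c + 15)) = 1/((2*c)*(15 + c)) = 1/(2*c*(15 + c)))
K(9*2) + (8860 - 14494)*(13827 + 16705) = 1/(2*((9*2))*(15 + 9*2)) + (8860 - 14494)*(13827 + 16705) = (½)/(18*(15 + 18)) - 5634*30532 = (½)*(1/18)/33 - 172017288 = (½)*(1/18)*(1/33) - 172017288 = 1/1188 - 172017288 = -204356538143/1188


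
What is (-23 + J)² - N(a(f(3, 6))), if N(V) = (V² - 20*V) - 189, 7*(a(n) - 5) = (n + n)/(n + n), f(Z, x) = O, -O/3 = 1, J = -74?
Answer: 474046/49 ≈ 9674.4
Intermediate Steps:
O = -3 (O = -3*1 = -3)
f(Z, x) = -3
a(n) = 36/7 (a(n) = 5 + ((n + n)/(n + n))/7 = 5 + ((2*n)/((2*n)))/7 = 5 + ((2*n)*(1/(2*n)))/7 = 5 + (⅐)*1 = 5 + ⅐ = 36/7)
N(V) = -189 + V² - 20*V
(-23 + J)² - N(a(f(3, 6))) = (-23 - 74)² - (-189 + (36/7)² - 20*36/7) = (-97)² - (-189 + 1296/49 - 720/7) = 9409 - 1*(-13005/49) = 9409 + 13005/49 = 474046/49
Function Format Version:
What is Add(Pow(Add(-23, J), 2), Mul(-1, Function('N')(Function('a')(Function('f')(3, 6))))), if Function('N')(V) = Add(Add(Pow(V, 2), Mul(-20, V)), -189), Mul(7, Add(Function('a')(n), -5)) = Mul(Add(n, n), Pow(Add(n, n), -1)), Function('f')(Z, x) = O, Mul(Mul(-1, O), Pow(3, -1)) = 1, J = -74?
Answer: Rational(474046, 49) ≈ 9674.4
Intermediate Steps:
O = -3 (O = Mul(-3, 1) = -3)
Function('f')(Z, x) = -3
Function('a')(n) = Rational(36, 7) (Function('a')(n) = Add(5, Mul(Rational(1, 7), Mul(Add(n, n), Pow(Add(n, n), -1)))) = Add(5, Mul(Rational(1, 7), Mul(Mul(2, n), Pow(Mul(2, n), -1)))) = Add(5, Mul(Rational(1, 7), Mul(Mul(2, n), Mul(Rational(1, 2), Pow(n, -1))))) = Add(5, Mul(Rational(1, 7), 1)) = Add(5, Rational(1, 7)) = Rational(36, 7))
Function('N')(V) = Add(-189, Pow(V, 2), Mul(-20, V))
Add(Pow(Add(-23, J), 2), Mul(-1, Function('N')(Function('a')(Function('f')(3, 6))))) = Add(Pow(Add(-23, -74), 2), Mul(-1, Add(-189, Pow(Rational(36, 7), 2), Mul(-20, Rational(36, 7))))) = Add(Pow(-97, 2), Mul(-1, Add(-189, Rational(1296, 49), Rational(-720, 7)))) = Add(9409, Mul(-1, Rational(-13005, 49))) = Add(9409, Rational(13005, 49)) = Rational(474046, 49)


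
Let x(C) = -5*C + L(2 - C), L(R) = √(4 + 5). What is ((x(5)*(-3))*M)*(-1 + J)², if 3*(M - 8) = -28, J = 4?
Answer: -792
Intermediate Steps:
M = -4/3 (M = 8 + (⅓)*(-28) = 8 - 28/3 = -4/3 ≈ -1.3333)
L(R) = 3 (L(R) = √9 = 3)
x(C) = 3 - 5*C (x(C) = -5*C + 3 = 3 - 5*C)
((x(5)*(-3))*M)*(-1 + J)² = (((3 - 5*5)*(-3))*(-4/3))*(-1 + 4)² = (((3 - 25)*(-3))*(-4/3))*3² = (-22*(-3)*(-4/3))*9 = (66*(-4/3))*9 = -88*9 = -792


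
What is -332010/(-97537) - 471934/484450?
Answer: 57405608971/23625899825 ≈ 2.4298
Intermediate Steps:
-332010/(-97537) - 471934/484450 = -332010*(-1/97537) - 471934*1/484450 = 332010/97537 - 235967/242225 = 57405608971/23625899825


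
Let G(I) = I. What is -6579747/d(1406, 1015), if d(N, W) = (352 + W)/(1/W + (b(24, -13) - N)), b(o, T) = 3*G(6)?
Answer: 9269672588793/1387505 ≈ 6.6808e+6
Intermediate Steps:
b(o, T) = 18 (b(o, T) = 3*6 = 18)
d(N, W) = (352 + W)/(18 + 1/W - N) (d(N, W) = (352 + W)/(1/W + (18 - N)) = (352 + W)/(18 + 1/W - N))
-6579747/d(1406, 1015) = -6579747*(1 + 18*1015 - 1*1406*1015)/(1015*(352 + 1015)) = -6579747/(1015*1367/(1 + 18270 - 1427090)) = -6579747/(1015*1367/(-1408819)) = -6579747/(1015*(-1/1408819)*1367) = -6579747/(-1387505/1408819) = -6579747*(-1408819/1387505) = 9269672588793/1387505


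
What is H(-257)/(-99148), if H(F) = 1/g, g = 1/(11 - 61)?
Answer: 25/49574 ≈ 0.00050430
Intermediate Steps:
g = -1/50 (g = 1/(-50) = -1/50 ≈ -0.020000)
H(F) = -50 (H(F) = 1/(-1/50) = -50)
H(-257)/(-99148) = -50/(-99148) = -50*(-1/99148) = 25/49574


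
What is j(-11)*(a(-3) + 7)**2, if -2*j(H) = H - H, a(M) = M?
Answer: 0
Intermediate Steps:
j(H) = 0 (j(H) = -(H - H)/2 = -1/2*0 = 0)
j(-11)*(a(-3) + 7)**2 = 0*(-3 + 7)**2 = 0*4**2 = 0*16 = 0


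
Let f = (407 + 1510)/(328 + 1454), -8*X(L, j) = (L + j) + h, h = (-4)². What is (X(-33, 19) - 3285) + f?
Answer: -433511/132 ≈ -3284.2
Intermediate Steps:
h = 16
X(L, j) = -2 - L/8 - j/8 (X(L, j) = -((L + j) + 16)/8 = -(16 + L + j)/8 = -2 - L/8 - j/8)
f = 71/66 (f = 1917/1782 = 1917*(1/1782) = 71/66 ≈ 1.0758)
(X(-33, 19) - 3285) + f = ((-2 - ⅛*(-33) - ⅛*19) - 3285) + 71/66 = ((-2 + 33/8 - 19/8) - 3285) + 71/66 = (-¼ - 3285) + 71/66 = -13141/4 + 71/66 = -433511/132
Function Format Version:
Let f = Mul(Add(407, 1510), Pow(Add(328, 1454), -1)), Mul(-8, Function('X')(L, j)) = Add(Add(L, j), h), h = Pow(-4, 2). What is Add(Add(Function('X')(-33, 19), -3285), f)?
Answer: Rational(-433511, 132) ≈ -3284.2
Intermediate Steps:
h = 16
Function('X')(L, j) = Add(-2, Mul(Rational(-1, 8), L), Mul(Rational(-1, 8), j)) (Function('X')(L, j) = Mul(Rational(-1, 8), Add(Add(L, j), 16)) = Mul(Rational(-1, 8), Add(16, L, j)) = Add(-2, Mul(Rational(-1, 8), L), Mul(Rational(-1, 8), j)))
f = Rational(71, 66) (f = Mul(1917, Pow(1782, -1)) = Mul(1917, Rational(1, 1782)) = Rational(71, 66) ≈ 1.0758)
Add(Add(Function('X')(-33, 19), -3285), f) = Add(Add(Add(-2, Mul(Rational(-1, 8), -33), Mul(Rational(-1, 8), 19)), -3285), Rational(71, 66)) = Add(Add(Add(-2, Rational(33, 8), Rational(-19, 8)), -3285), Rational(71, 66)) = Add(Add(Rational(-1, 4), -3285), Rational(71, 66)) = Add(Rational(-13141, 4), Rational(71, 66)) = Rational(-433511, 132)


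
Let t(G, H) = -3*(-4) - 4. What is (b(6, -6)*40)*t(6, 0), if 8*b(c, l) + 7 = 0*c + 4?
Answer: -120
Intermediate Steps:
b(c, l) = -3/8 (b(c, l) = -7/8 + (0*c + 4)/8 = -7/8 + (0 + 4)/8 = -7/8 + (⅛)*4 = -7/8 + ½ = -3/8)
t(G, H) = 8 (t(G, H) = 12 - 4 = 8)
(b(6, -6)*40)*t(6, 0) = -3/8*40*8 = -15*8 = -120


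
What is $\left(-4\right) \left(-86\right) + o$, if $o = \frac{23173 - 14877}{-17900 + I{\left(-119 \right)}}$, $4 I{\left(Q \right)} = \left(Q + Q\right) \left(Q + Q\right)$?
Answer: $\frac{1277920}{3739} \approx 341.78$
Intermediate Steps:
$I{\left(Q \right)} = Q^{2}$ ($I{\left(Q \right)} = \frac{\left(Q + Q\right) \left(Q + Q\right)}{4} = \frac{2 Q 2 Q}{4} = \frac{4 Q^{2}}{4} = Q^{2}$)
$o = - \frac{8296}{3739}$ ($o = \frac{23173 - 14877}{-17900 + \left(-119\right)^{2}} = \frac{8296}{-17900 + 14161} = \frac{8296}{-3739} = 8296 \left(- \frac{1}{3739}\right) = - \frac{8296}{3739} \approx -2.2188$)
$\left(-4\right) \left(-86\right) + o = \left(-4\right) \left(-86\right) - \frac{8296}{3739} = 344 - \frac{8296}{3739} = \frac{1277920}{3739}$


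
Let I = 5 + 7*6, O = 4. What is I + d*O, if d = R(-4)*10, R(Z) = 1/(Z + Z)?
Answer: 42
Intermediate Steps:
R(Z) = 1/(2*Z)
d = -5/4 (d = ((½)/(-4))*10 = ((½)*(-¼))*10 = -⅛*10 = -5/4 ≈ -1.2500)
I = 47 (I = 5 + 42 = 47)
I + d*O = 47 - 5/4*4 = 47 - 5 = 42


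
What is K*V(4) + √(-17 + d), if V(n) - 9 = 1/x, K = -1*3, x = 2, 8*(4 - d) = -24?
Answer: -57/2 + I*√10 ≈ -28.5 + 3.1623*I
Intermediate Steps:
d = 7 (d = 4 - ⅛*(-24) = 4 + 3 = 7)
K = -3
V(n) = 19/2 (V(n) = 9 + 1/2 = 9 + ½ = 19/2)
K*V(4) + √(-17 + d) = -3*19/2 + √(-17 + 7) = -57/2 + √(-10) = -57/2 + I*√10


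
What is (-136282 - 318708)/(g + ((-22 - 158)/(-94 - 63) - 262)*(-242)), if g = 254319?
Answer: -71433430/49838951 ≈ -1.4333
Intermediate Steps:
(-136282 - 318708)/(g + ((-22 - 158)/(-94 - 63) - 262)*(-242)) = (-136282 - 318708)/(254319 + ((-22 - 158)/(-94 - 63) - 262)*(-242)) = -454990/(254319 + (-180/(-157) - 262)*(-242)) = -454990/(254319 + (-180*(-1/157) - 262)*(-242)) = -454990/(254319 + (180/157 - 262)*(-242)) = -454990/(254319 - 40954/157*(-242)) = -454990/(254319 + 9910868/157) = -454990/49838951/157 = -454990*157/49838951 = -71433430/49838951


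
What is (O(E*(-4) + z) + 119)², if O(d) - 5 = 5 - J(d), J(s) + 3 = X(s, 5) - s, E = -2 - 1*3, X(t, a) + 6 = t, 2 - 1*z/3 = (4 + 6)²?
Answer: 19044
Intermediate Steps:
z = -294 (z = 6 - 3*(4 + 6)² = 6 - 3*10² = 6 - 3*100 = 6 - 300 = -294)
X(t, a) = -6 + t
E = -5 (E = -2 - 3 = -5)
J(s) = -9 (J(s) = -3 + ((-6 + s) - s) = -3 - 6 = -9)
O(d) = 19 (O(d) = 5 + (5 - 1*(-9)) = 5 + (5 + 9) = 5 + 14 = 19)
(O(E*(-4) + z) + 119)² = (19 + 119)² = 138² = 19044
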